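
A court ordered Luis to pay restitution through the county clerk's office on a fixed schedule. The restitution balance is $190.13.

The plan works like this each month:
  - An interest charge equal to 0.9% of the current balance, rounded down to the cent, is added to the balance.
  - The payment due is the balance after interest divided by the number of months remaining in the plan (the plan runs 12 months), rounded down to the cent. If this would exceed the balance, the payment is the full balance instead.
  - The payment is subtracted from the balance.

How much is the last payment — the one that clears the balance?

Month 1: opening $190.13; interest $1.71 → $191.84; payment $15.98; balance $175.86
Month 2: opening $175.86; interest $1.58 → $177.44; payment $16.13; balance $161.31
Month 3: opening $161.31; interest $1.45 → $162.76; payment $16.27; balance $146.49
Month 4: opening $146.49; interest $1.31 → $147.80; payment $16.42; balance $131.38
Month 5: opening $131.38; interest $1.18 → $132.56; payment $16.57; balance $115.99
Month 6: opening $115.99; interest $1.04 → $117.03; payment $16.71; balance $100.32
Month 7: opening $100.32; interest $0.90 → $101.22; payment $16.87; balance $84.35
Month 8: opening $84.35; interest $0.75 → $85.10; payment $17.02; balance $68.08
Month 9: opening $68.08; interest $0.61 → $68.69; payment $17.17; balance $51.52
Month 10: opening $51.52; interest $0.46 → $51.98; payment $17.32; balance $34.66
Month 11: opening $34.66; interest $0.31 → $34.97; payment $17.48; balance $17.49
Month 12: opening $17.49; interest $0.15 → $17.64; payment $17.64; balance $0.00

$17.64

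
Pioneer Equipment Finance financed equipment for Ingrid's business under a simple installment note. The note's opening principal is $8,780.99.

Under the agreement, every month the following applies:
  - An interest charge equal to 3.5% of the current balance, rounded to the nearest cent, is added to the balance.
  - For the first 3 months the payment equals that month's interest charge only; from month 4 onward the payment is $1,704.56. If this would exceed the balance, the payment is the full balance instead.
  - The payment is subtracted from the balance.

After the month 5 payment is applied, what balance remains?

$5,937.63

# | Opening | Interest | Payment | End bal
1 | $8,780.99 | $307.33 | $307.33 | $8,780.99
2 | $8,780.99 | $307.33 | $307.33 | $8,780.99
3 | $8,780.99 | $307.33 | $307.33 | $8,780.99
4 | $8,780.99 | $307.33 | $1,704.56 | $7,383.76
5 | $7,383.76 | $258.43 | $1,704.56 | $5,937.63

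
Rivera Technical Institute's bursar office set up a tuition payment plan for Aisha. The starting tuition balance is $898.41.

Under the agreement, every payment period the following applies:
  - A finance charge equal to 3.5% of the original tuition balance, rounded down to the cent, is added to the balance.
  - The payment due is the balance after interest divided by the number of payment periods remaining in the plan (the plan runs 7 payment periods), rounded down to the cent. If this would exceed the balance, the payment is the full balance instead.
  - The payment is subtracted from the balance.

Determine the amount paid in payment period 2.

$138.07

Payment period 1: opening $898.41; interest $31.44 → $929.85; payment $132.83; balance $797.02
Payment period 2: opening $797.02; interest $31.44 → $828.46; payment $138.07; balance $690.39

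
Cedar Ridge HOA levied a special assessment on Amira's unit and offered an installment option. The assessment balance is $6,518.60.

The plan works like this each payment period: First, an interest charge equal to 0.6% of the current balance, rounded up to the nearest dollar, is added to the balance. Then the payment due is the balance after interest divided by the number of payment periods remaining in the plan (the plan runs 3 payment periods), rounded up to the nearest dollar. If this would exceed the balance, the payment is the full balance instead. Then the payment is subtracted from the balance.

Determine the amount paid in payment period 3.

$2,212.60

Payment period 1: $6,518.60 +$40.00 interest = $6,558.60; pay $2,187.00 → $4,371.60
Payment period 2: $4,371.60 +$27.00 interest = $4,398.60; pay $2,200.00 → $2,198.60
Payment period 3: $2,198.60 +$14.00 interest = $2,212.60; pay $2,212.60 → $0.00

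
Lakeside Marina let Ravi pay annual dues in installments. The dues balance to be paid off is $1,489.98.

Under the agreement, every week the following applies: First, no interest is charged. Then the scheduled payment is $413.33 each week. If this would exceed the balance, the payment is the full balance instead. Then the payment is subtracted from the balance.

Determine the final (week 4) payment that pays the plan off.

$249.99

Week 1: $1,489.98 − $413.33 → $1,076.65
Week 2: $1,076.65 − $413.33 → $663.32
Week 3: $663.32 − $413.33 → $249.99
Week 4: $249.99 − $249.99 → $0.00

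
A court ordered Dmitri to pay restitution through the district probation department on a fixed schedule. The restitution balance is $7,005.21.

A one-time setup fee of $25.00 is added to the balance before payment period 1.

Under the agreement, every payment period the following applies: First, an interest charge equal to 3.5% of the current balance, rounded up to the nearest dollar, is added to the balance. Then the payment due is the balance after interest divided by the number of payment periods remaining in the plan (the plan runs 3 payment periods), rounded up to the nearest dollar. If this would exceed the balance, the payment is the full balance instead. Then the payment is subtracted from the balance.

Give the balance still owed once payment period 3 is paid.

$0.00

Payment period 1: opening $7,030.21; interest $247.00 → $7,277.21; payment $2,426.00; balance $4,851.21
Payment period 2: opening $4,851.21; interest $170.00 → $5,021.21; payment $2,511.00; balance $2,510.21
Payment period 3: opening $2,510.21; interest $88.00 → $2,598.21; payment $2,598.21; balance $0.00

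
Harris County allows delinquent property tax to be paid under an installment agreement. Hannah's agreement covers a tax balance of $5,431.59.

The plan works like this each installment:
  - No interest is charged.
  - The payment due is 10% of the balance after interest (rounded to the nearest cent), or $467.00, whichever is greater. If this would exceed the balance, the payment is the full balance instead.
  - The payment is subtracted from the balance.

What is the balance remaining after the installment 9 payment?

# | Opening | Payment | End bal
1 | $5,431.59 | $543.16 | $4,888.43
2 | $4,888.43 | $488.84 | $4,399.59
3 | $4,399.59 | $467.00 | $3,932.59
4 | $3,932.59 | $467.00 | $3,465.59
5 | $3,465.59 | $467.00 | $2,998.59
6 | $2,998.59 | $467.00 | $2,531.59
7 | $2,531.59 | $467.00 | $2,064.59
8 | $2,064.59 | $467.00 | $1,597.59
9 | $1,597.59 | $467.00 | $1,130.59

$1,130.59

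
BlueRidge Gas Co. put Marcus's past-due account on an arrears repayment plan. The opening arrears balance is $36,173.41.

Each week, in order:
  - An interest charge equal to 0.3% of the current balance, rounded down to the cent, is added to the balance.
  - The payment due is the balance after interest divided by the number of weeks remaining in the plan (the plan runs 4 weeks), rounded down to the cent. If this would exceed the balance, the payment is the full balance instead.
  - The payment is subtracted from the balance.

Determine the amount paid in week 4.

$9,152.36

Week 1: opening $36,173.41; interest $108.52 → $36,281.93; payment $9,070.48; balance $27,211.45
Week 2: opening $27,211.45; interest $81.63 → $27,293.08; payment $9,097.69; balance $18,195.39
Week 3: opening $18,195.39; interest $54.58 → $18,249.97; payment $9,124.98; balance $9,124.99
Week 4: opening $9,124.99; interest $27.37 → $9,152.36; payment $9,152.36; balance $0.00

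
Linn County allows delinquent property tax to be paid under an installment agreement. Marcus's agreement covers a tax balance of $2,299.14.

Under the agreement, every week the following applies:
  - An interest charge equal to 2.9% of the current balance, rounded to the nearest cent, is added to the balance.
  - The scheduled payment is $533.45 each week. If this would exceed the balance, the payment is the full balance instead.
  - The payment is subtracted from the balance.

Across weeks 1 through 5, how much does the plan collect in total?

$2,493.18

# | Opening | Interest | Payment | End bal
1 | $2,299.14 | $66.68 | $533.45 | $1,832.37
2 | $1,832.37 | $53.14 | $533.45 | $1,352.06
3 | $1,352.06 | $39.21 | $533.45 | $857.82
4 | $857.82 | $24.88 | $533.45 | $349.25
5 | $349.25 | $10.13 | $359.38 | $0.00
Total paid: $2,493.18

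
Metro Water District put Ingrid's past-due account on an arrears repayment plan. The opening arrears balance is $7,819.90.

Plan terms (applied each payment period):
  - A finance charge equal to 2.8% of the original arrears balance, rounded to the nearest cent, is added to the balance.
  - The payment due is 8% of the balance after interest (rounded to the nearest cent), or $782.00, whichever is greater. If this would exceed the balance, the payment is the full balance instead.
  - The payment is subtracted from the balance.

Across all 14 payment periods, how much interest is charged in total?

Payment period 1: $7,819.90 +$218.96 interest = $8,038.86; pay $782.00 → $7,256.86
Payment period 2: $7,256.86 +$218.96 interest = $7,475.82; pay $782.00 → $6,693.82
Payment period 3: $6,693.82 +$218.96 interest = $6,912.78; pay $782.00 → $6,130.78
Payment period 4: $6,130.78 +$218.96 interest = $6,349.74; pay $782.00 → $5,567.74
Payment period 5: $5,567.74 +$218.96 interest = $5,786.70; pay $782.00 → $5,004.70
Payment period 6: $5,004.70 +$218.96 interest = $5,223.66; pay $782.00 → $4,441.66
Payment period 7: $4,441.66 +$218.96 interest = $4,660.62; pay $782.00 → $3,878.62
Payment period 8: $3,878.62 +$218.96 interest = $4,097.58; pay $782.00 → $3,315.58
Payment period 9: $3,315.58 +$218.96 interest = $3,534.54; pay $782.00 → $2,752.54
Payment period 10: $2,752.54 +$218.96 interest = $2,971.50; pay $782.00 → $2,189.50
Payment period 11: $2,189.50 +$218.96 interest = $2,408.46; pay $782.00 → $1,626.46
Payment period 12: $1,626.46 +$218.96 interest = $1,845.42; pay $782.00 → $1,063.42
Payment period 13: $1,063.42 +$218.96 interest = $1,282.38; pay $782.00 → $500.38
Payment period 14: $500.38 +$218.96 interest = $719.34; pay $719.34 → $0.00
Total interest: $218.96 + $218.96 + $218.96 + $218.96 + $218.96 + $218.96 + $218.96 + $218.96 + $218.96 + $218.96 + $218.96 + $218.96 + $218.96 + $218.96 = $3,065.44

$3,065.44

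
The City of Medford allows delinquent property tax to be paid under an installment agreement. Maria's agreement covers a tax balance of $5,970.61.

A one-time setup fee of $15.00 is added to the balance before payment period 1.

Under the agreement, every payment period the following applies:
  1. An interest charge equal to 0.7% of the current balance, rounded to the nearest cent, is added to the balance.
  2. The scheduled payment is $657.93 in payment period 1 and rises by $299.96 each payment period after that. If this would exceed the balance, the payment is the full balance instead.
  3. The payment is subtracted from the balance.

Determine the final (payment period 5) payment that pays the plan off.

Payment period 1: $5,985.61 +$41.90 interest = $6,027.51; pay $657.93 → $5,369.58
Payment period 2: $5,369.58 +$37.59 interest = $5,407.17; pay $957.89 → $4,449.28
Payment period 3: $4,449.28 +$31.14 interest = $4,480.42; pay $1,257.85 → $3,222.57
Payment period 4: $3,222.57 +$22.56 interest = $3,245.13; pay $1,557.81 → $1,687.32
Payment period 5: $1,687.32 +$11.81 interest = $1,699.13; pay $1,699.13 → $0.00

$1,699.13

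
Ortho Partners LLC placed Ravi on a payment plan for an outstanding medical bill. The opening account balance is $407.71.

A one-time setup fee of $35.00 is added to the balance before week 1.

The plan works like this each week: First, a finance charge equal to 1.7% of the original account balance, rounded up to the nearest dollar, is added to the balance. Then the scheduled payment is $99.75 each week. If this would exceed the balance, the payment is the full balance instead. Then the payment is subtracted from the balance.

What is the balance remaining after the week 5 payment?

# | Opening | Interest | Payment | End bal
1 | $442.71 | $7.00 | $99.75 | $349.96
2 | $349.96 | $7.00 | $99.75 | $257.21
3 | $257.21 | $7.00 | $99.75 | $164.46
4 | $164.46 | $7.00 | $99.75 | $71.71
5 | $71.71 | $7.00 | $78.71 | $0.00

$0.00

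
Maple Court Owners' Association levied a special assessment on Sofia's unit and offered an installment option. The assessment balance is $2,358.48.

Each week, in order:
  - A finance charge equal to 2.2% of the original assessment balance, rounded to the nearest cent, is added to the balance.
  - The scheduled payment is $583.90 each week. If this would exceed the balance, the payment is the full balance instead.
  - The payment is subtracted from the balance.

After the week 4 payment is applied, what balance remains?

Week 1: opening $2,358.48; interest $51.89 → $2,410.37; payment $583.90; balance $1,826.47
Week 2: opening $1,826.47; interest $51.89 → $1,878.36; payment $583.90; balance $1,294.46
Week 3: opening $1,294.46; interest $51.89 → $1,346.35; payment $583.90; balance $762.45
Week 4: opening $762.45; interest $51.89 → $814.34; payment $583.90; balance $230.44

$230.44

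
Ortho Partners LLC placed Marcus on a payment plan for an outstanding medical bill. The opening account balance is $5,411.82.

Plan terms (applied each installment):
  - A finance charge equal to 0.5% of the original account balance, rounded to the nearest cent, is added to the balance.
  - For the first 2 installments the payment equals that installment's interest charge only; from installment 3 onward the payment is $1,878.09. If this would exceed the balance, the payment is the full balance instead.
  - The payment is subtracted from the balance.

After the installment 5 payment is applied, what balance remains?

# | Opening | Interest | Payment | End bal
1 | $5,411.82 | $27.06 | $27.06 | $5,411.82
2 | $5,411.82 | $27.06 | $27.06 | $5,411.82
3 | $5,411.82 | $27.06 | $1,878.09 | $3,560.79
4 | $3,560.79 | $27.06 | $1,878.09 | $1,709.76
5 | $1,709.76 | $27.06 | $1,736.82 | $0.00

$0.00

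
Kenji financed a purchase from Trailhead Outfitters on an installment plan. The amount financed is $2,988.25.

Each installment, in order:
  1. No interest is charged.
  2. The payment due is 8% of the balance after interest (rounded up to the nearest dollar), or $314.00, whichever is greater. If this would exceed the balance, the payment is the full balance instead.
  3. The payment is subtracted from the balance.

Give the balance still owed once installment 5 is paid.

Installment 1: opening $2,988.25; payment $314.00; balance $2,674.25
Installment 2: opening $2,674.25; payment $314.00; balance $2,360.25
Installment 3: opening $2,360.25; payment $314.00; balance $2,046.25
Installment 4: opening $2,046.25; payment $314.00; balance $1,732.25
Installment 5: opening $1,732.25; payment $314.00; balance $1,418.25

$1,418.25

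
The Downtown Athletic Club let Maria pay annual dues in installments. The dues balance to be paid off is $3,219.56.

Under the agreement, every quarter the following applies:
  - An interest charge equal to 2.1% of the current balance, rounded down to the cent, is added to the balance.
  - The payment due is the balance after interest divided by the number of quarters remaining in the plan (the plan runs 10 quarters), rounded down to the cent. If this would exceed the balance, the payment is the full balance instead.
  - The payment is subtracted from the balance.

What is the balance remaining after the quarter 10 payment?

$0.00

Quarter 1: opening $3,219.56; interest $67.61 → $3,287.17; payment $328.71; balance $2,958.46
Quarter 2: opening $2,958.46; interest $62.12 → $3,020.58; payment $335.62; balance $2,684.96
Quarter 3: opening $2,684.96; interest $56.38 → $2,741.34; payment $342.66; balance $2,398.68
Quarter 4: opening $2,398.68; interest $50.37 → $2,449.05; payment $349.86; balance $2,099.19
Quarter 5: opening $2,099.19; interest $44.08 → $2,143.27; payment $357.21; balance $1,786.06
Quarter 6: opening $1,786.06; interest $37.50 → $1,823.56; payment $364.71; balance $1,458.85
Quarter 7: opening $1,458.85; interest $30.63 → $1,489.48; payment $372.37; balance $1,117.11
Quarter 8: opening $1,117.11; interest $23.45 → $1,140.56; payment $380.18; balance $760.38
Quarter 9: opening $760.38; interest $15.96 → $776.34; payment $388.17; balance $388.17
Quarter 10: opening $388.17; interest $8.15 → $396.32; payment $396.32; balance $0.00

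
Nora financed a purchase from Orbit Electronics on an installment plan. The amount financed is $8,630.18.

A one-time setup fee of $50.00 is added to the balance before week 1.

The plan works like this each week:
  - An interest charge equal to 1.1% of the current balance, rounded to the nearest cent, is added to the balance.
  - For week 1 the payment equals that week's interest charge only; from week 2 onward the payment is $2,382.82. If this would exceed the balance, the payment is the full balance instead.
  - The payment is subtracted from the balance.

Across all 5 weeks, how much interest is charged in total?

Week 1: opening $8,680.18; interest $95.48 → $8,775.66; payment $95.48; balance $8,680.18
Week 2: opening $8,680.18; interest $95.48 → $8,775.66; payment $2,382.82; balance $6,392.84
Week 3: opening $6,392.84; interest $70.32 → $6,463.16; payment $2,382.82; balance $4,080.34
Week 4: opening $4,080.34; interest $44.88 → $4,125.22; payment $2,382.82; balance $1,742.40
Week 5: opening $1,742.40; interest $19.17 → $1,761.57; payment $1,761.57; balance $0.00
Total interest: $95.48 + $95.48 + $70.32 + $44.88 + $19.17 = $325.33

$325.33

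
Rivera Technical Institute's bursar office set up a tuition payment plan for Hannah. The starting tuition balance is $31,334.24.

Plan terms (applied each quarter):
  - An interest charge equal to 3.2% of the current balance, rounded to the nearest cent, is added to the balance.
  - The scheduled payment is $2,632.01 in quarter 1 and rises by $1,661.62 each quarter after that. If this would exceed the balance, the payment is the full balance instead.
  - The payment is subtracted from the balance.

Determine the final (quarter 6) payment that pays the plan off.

$5,668.64

Quarter 1: opening $31,334.24; interest $1,002.70 → $32,336.94; payment $2,632.01; balance $29,704.93
Quarter 2: opening $29,704.93; interest $950.56 → $30,655.49; payment $4,293.63; balance $26,361.86
Quarter 3: opening $26,361.86; interest $843.58 → $27,205.44; payment $5,955.25; balance $21,250.19
Quarter 4: opening $21,250.19; interest $680.01 → $21,930.20; payment $7,616.87; balance $14,313.33
Quarter 5: opening $14,313.33; interest $458.03 → $14,771.36; payment $9,278.49; balance $5,492.87
Quarter 6: opening $5,492.87; interest $175.77 → $5,668.64; payment $5,668.64; balance $0.00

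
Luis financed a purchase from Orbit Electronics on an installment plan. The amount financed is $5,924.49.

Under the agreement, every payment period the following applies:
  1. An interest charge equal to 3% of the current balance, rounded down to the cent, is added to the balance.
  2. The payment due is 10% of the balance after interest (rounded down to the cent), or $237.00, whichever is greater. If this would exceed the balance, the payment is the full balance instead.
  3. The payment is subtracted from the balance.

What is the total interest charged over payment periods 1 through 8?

Payment period 1: opening $5,924.49; interest $177.73 → $6,102.22; payment $610.22; balance $5,492.00
Payment period 2: opening $5,492.00; interest $164.76 → $5,656.76; payment $565.67; balance $5,091.09
Payment period 3: opening $5,091.09; interest $152.73 → $5,243.82; payment $524.38; balance $4,719.44
Payment period 4: opening $4,719.44; interest $141.58 → $4,861.02; payment $486.10; balance $4,374.92
Payment period 5: opening $4,374.92; interest $131.24 → $4,506.16; payment $450.61; balance $4,055.55
Payment period 6: opening $4,055.55; interest $121.66 → $4,177.21; payment $417.72; balance $3,759.49
Payment period 7: opening $3,759.49; interest $112.78 → $3,872.27; payment $387.22; balance $3,485.05
Payment period 8: opening $3,485.05; interest $104.55 → $3,589.60; payment $358.96; balance $3,230.64
Total interest: $177.73 + $164.76 + $152.73 + $141.58 + $131.24 + $121.66 + $112.78 + $104.55 = $1,107.03

$1,107.03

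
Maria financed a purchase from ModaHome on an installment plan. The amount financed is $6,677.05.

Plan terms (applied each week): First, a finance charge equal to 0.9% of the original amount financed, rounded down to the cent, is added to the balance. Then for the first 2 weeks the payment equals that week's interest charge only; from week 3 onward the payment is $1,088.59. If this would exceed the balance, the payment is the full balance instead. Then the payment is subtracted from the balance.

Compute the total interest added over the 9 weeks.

Week 1: $6,677.05 +$60.09 interest = $6,737.14; pay $60.09 → $6,677.05
Week 2: $6,677.05 +$60.09 interest = $6,737.14; pay $60.09 → $6,677.05
Week 3: $6,677.05 +$60.09 interest = $6,737.14; pay $1,088.59 → $5,648.55
Week 4: $5,648.55 +$60.09 interest = $5,708.64; pay $1,088.59 → $4,620.05
Week 5: $4,620.05 +$60.09 interest = $4,680.14; pay $1,088.59 → $3,591.55
Week 6: $3,591.55 +$60.09 interest = $3,651.64; pay $1,088.59 → $2,563.05
Week 7: $2,563.05 +$60.09 interest = $2,623.14; pay $1,088.59 → $1,534.55
Week 8: $1,534.55 +$60.09 interest = $1,594.64; pay $1,088.59 → $506.05
Week 9: $506.05 +$60.09 interest = $566.14; pay $566.14 → $0.00
Total interest: $60.09 + $60.09 + $60.09 + $60.09 + $60.09 + $60.09 + $60.09 + $60.09 + $60.09 = $540.81

$540.81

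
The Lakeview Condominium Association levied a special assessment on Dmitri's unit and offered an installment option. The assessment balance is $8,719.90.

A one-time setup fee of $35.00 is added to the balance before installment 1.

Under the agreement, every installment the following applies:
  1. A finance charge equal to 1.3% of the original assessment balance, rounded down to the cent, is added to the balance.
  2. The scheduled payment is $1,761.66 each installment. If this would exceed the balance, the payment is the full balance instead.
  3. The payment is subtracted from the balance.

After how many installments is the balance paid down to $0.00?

Installment 1: opening $8,754.90; interest $113.35 → $8,868.25; payment $1,761.66; balance $7,106.59
Installment 2: opening $7,106.59; interest $113.35 → $7,219.94; payment $1,761.66; balance $5,458.28
Installment 3: opening $5,458.28; interest $113.35 → $5,571.63; payment $1,761.66; balance $3,809.97
Installment 4: opening $3,809.97; interest $113.35 → $3,923.32; payment $1,761.66; balance $2,161.66
Installment 5: opening $2,161.66; interest $113.35 → $2,275.01; payment $1,761.66; balance $513.35
Installment 6: opening $513.35; interest $113.35 → $626.70; payment $626.70; balance $0.00
Balance reaches $0.00 in installment 6.

6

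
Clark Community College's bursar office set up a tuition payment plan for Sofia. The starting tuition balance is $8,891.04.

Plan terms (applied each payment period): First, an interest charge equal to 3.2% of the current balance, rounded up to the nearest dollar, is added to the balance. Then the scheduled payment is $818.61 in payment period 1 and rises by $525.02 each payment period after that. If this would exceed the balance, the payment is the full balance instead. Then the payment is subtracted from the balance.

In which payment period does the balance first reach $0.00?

Payment period 1: opening $8,891.04; interest $285.00 → $9,176.04; payment $818.61; balance $8,357.43
Payment period 2: opening $8,357.43; interest $268.00 → $8,625.43; payment $1,343.63; balance $7,281.80
Payment period 3: opening $7,281.80; interest $234.00 → $7,515.80; payment $1,868.65; balance $5,647.15
Payment period 4: opening $5,647.15; interest $181.00 → $5,828.15; payment $2,393.67; balance $3,434.48
Payment period 5: opening $3,434.48; interest $110.00 → $3,544.48; payment $2,918.69; balance $625.79
Payment period 6: opening $625.79; interest $21.00 → $646.79; payment $646.79; balance $0.00
Balance reaches $0.00 in payment period 6.

6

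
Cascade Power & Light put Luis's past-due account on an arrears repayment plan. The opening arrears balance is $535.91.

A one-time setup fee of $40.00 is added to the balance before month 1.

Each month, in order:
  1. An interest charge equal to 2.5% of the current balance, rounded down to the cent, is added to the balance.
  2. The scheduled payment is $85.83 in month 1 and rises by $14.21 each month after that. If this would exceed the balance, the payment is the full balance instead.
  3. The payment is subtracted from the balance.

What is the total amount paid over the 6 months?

Month 1: opening $575.91; interest $14.39 → $590.30; payment $85.83; balance $504.47
Month 2: opening $504.47; interest $12.61 → $517.08; payment $100.04; balance $417.04
Month 3: opening $417.04; interest $10.42 → $427.46; payment $114.25; balance $313.21
Month 4: opening $313.21; interest $7.83 → $321.04; payment $128.46; balance $192.58
Month 5: opening $192.58; interest $4.81 → $197.39; payment $142.67; balance $54.72
Month 6: opening $54.72; interest $1.36 → $56.08; payment $56.08; balance $0.00
Total paid: $627.33

$627.33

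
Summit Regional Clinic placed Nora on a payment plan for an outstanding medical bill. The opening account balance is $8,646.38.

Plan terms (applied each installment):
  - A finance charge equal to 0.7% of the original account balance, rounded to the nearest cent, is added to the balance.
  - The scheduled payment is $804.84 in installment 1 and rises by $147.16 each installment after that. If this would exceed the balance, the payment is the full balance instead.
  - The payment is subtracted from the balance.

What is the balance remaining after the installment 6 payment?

Installment 1: opening $8,646.38; interest $60.52 → $8,706.90; payment $804.84; balance $7,902.06
Installment 2: opening $7,902.06; interest $60.52 → $7,962.58; payment $952.00; balance $7,010.58
Installment 3: opening $7,010.58; interest $60.52 → $7,071.10; payment $1,099.16; balance $5,971.94
Installment 4: opening $5,971.94; interest $60.52 → $6,032.46; payment $1,246.32; balance $4,786.14
Installment 5: opening $4,786.14; interest $60.52 → $4,846.66; payment $1,393.48; balance $3,453.18
Installment 6: opening $3,453.18; interest $60.52 → $3,513.70; payment $1,540.64; balance $1,973.06

$1,973.06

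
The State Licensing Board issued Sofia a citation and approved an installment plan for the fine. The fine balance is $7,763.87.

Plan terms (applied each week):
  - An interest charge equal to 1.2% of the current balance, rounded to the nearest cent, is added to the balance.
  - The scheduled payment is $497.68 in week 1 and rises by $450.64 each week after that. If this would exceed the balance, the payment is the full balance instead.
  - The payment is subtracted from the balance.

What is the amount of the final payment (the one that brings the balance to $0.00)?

Week 1: $7,763.87 +$93.17 interest = $7,857.04; pay $497.68 → $7,359.36
Week 2: $7,359.36 +$88.31 interest = $7,447.67; pay $948.32 → $6,499.35
Week 3: $6,499.35 +$77.99 interest = $6,577.34; pay $1,398.96 → $5,178.38
Week 4: $5,178.38 +$62.14 interest = $5,240.52; pay $1,849.60 → $3,390.92
Week 5: $3,390.92 +$40.69 interest = $3,431.61; pay $2,300.24 → $1,131.37
Week 6: $1,131.37 +$13.58 interest = $1,144.95; pay $1,144.95 → $0.00

$1,144.95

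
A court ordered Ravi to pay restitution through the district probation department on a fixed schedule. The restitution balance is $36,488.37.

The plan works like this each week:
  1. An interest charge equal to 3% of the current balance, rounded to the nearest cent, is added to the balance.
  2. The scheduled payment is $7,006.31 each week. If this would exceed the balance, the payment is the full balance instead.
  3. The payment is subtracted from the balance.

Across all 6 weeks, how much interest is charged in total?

$3,798.83

Week 1: $36,488.37 +$1,094.65 interest = $37,583.02; pay $7,006.31 → $30,576.71
Week 2: $30,576.71 +$917.30 interest = $31,494.01; pay $7,006.31 → $24,487.70
Week 3: $24,487.70 +$734.63 interest = $25,222.33; pay $7,006.31 → $18,216.02
Week 4: $18,216.02 +$546.48 interest = $18,762.50; pay $7,006.31 → $11,756.19
Week 5: $11,756.19 +$352.69 interest = $12,108.88; pay $7,006.31 → $5,102.57
Week 6: $5,102.57 +$153.08 interest = $5,255.65; pay $5,255.65 → $0.00
Total interest: $1,094.65 + $917.30 + $734.63 + $546.48 + $352.69 + $153.08 = $3,798.83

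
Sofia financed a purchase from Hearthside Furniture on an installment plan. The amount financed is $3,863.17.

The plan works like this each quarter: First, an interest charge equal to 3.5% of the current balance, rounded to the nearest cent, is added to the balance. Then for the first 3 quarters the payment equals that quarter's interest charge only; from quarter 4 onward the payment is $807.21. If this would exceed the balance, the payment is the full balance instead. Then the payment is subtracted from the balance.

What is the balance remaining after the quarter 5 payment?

Quarter 1: opening $3,863.17; interest $135.21 → $3,998.38; payment $135.21; balance $3,863.17
Quarter 2: opening $3,863.17; interest $135.21 → $3,998.38; payment $135.21; balance $3,863.17
Quarter 3: opening $3,863.17; interest $135.21 → $3,998.38; payment $135.21; balance $3,863.17
Quarter 4: opening $3,863.17; interest $135.21 → $3,998.38; payment $807.21; balance $3,191.17
Quarter 5: opening $3,191.17; interest $111.69 → $3,302.86; payment $807.21; balance $2,495.65

$2,495.65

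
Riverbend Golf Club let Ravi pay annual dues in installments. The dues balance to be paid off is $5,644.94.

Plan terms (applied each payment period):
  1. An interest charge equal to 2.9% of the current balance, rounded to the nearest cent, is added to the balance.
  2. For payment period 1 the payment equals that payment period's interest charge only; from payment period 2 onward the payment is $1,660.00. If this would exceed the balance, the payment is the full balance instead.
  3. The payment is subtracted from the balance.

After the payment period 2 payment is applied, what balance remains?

Payment period 1: $5,644.94 +$163.70 interest = $5,808.64; pay $163.70 → $5,644.94
Payment period 2: $5,644.94 +$163.70 interest = $5,808.64; pay $1,660.00 → $4,148.64

$4,148.64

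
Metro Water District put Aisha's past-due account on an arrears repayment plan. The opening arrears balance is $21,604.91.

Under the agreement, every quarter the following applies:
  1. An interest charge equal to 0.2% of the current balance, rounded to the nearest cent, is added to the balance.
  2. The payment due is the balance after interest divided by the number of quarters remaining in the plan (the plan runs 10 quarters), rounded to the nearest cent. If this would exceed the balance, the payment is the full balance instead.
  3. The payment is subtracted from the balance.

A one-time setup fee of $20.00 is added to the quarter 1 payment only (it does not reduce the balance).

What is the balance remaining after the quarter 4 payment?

$13,066.97

# | Opening | Interest | Payment | Fee | End bal
1 | $21,604.91 | $43.21 | $2,164.81 | $20.00 | $19,483.31
2 | $19,483.31 | $38.97 | $2,169.14 | — | $17,353.14
3 | $17,353.14 | $34.71 | $2,173.48 | — | $15,214.37
4 | $15,214.37 | $30.43 | $2,177.83 | — | $13,066.97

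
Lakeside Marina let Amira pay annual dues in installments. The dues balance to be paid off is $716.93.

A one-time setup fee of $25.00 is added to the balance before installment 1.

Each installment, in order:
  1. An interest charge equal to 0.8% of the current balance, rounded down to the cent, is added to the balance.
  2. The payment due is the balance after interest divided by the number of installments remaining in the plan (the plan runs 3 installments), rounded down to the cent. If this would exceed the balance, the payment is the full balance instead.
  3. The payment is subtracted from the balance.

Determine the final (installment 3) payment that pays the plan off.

# | Opening | Interest | Payment | End bal
1 | $741.93 | $5.93 | $249.28 | $498.58
2 | $498.58 | $3.98 | $251.28 | $251.28
3 | $251.28 | $2.01 | $253.29 | $0.00

$253.29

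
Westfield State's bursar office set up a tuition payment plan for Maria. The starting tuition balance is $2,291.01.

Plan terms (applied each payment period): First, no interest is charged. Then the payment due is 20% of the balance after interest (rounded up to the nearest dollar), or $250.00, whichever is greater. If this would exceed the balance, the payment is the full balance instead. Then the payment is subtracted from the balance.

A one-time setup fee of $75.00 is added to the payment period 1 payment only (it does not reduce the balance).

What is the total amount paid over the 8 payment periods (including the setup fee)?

Payment period 1: $2,291.01 − $459.00 (+ $75.00 fee) → $1,832.01
Payment period 2: $1,832.01 − $367.00 → $1,465.01
Payment period 3: $1,465.01 − $294.00 → $1,171.01
Payment period 4: $1,171.01 − $250.00 → $921.01
Payment period 5: $921.01 − $250.00 → $671.01
Payment period 6: $671.01 − $250.00 → $421.01
Payment period 7: $421.01 − $250.00 → $171.01
Payment period 8: $171.01 − $171.01 → $0.00
Total paid: $2,366.01

$2,366.01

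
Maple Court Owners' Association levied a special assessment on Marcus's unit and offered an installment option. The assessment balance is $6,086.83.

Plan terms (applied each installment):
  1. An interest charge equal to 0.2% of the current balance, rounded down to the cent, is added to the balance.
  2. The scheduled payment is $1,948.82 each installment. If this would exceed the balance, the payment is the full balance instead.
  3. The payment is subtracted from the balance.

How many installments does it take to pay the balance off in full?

Installment 1: opening $6,086.83; interest $12.17 → $6,099.00; payment $1,948.82; balance $4,150.18
Installment 2: opening $4,150.18; interest $8.30 → $4,158.48; payment $1,948.82; balance $2,209.66
Installment 3: opening $2,209.66; interest $4.41 → $2,214.07; payment $1,948.82; balance $265.25
Installment 4: opening $265.25; interest $0.53 → $265.78; payment $265.78; balance $0.00
Balance reaches $0.00 in installment 4.

4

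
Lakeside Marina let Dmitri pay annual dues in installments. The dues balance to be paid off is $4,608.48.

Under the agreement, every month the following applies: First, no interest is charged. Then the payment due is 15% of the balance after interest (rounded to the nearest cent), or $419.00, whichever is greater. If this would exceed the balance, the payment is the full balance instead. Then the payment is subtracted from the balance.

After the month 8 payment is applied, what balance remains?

$729.66

Month 1: opening $4,608.48; payment $691.27; balance $3,917.21
Month 2: opening $3,917.21; payment $587.58; balance $3,329.63
Month 3: opening $3,329.63; payment $499.44; balance $2,830.19
Month 4: opening $2,830.19; payment $424.53; balance $2,405.66
Month 5: opening $2,405.66; payment $419.00; balance $1,986.66
Month 6: opening $1,986.66; payment $419.00; balance $1,567.66
Month 7: opening $1,567.66; payment $419.00; balance $1,148.66
Month 8: opening $1,148.66; payment $419.00; balance $729.66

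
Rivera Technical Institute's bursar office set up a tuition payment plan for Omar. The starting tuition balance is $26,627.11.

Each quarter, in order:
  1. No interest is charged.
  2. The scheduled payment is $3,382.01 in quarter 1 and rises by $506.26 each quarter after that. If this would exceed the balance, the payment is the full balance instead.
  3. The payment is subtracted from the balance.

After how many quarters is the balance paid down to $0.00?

6

Quarter 1: opening $26,627.11; payment $3,382.01; balance $23,245.10
Quarter 2: opening $23,245.10; payment $3,888.27; balance $19,356.83
Quarter 3: opening $19,356.83; payment $4,394.53; balance $14,962.30
Quarter 4: opening $14,962.30; payment $4,900.79; balance $10,061.51
Quarter 5: opening $10,061.51; payment $5,407.05; balance $4,654.46
Quarter 6: opening $4,654.46; payment $4,654.46; balance $0.00
Balance reaches $0.00 in quarter 6.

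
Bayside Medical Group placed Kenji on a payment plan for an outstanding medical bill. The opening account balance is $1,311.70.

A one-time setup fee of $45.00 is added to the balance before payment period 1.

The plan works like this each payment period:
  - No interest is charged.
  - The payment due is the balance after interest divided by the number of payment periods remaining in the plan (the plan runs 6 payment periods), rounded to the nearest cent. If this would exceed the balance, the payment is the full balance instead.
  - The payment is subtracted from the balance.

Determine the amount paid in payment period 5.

$226.12

Payment period 1: $1,356.70 − $226.12 → $1,130.58
Payment period 2: $1,130.58 − $226.12 → $904.46
Payment period 3: $904.46 − $226.12 → $678.34
Payment period 4: $678.34 − $226.11 → $452.23
Payment period 5: $452.23 − $226.12 → $226.11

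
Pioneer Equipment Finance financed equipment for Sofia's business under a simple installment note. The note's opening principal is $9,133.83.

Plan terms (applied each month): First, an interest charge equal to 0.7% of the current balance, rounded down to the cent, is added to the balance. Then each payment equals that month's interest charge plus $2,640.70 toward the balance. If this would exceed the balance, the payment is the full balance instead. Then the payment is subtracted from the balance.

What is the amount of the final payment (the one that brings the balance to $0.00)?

# | Opening | Interest | Payment | End bal
1 | $9,133.83 | $63.93 | $2,704.63 | $6,493.13
2 | $6,493.13 | $45.45 | $2,686.15 | $3,852.43
3 | $3,852.43 | $26.96 | $2,667.66 | $1,211.73
4 | $1,211.73 | $8.48 | $1,220.21 | $0.00

$1,220.21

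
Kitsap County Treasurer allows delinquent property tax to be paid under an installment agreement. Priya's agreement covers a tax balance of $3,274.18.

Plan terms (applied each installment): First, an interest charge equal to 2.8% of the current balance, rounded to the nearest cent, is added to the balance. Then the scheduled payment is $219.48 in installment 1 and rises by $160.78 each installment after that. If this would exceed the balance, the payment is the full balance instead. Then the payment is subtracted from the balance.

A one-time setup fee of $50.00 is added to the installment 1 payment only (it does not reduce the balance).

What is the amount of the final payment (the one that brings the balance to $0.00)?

$971.38

Installment 1: opening $3,274.18; interest $91.68 → $3,365.86; payment $219.48 (+ $50.00 fee); balance $3,146.38
Installment 2: opening $3,146.38; interest $88.10 → $3,234.48; payment $380.26; balance $2,854.22
Installment 3: opening $2,854.22; interest $79.92 → $2,934.14; payment $541.04; balance $2,393.10
Installment 4: opening $2,393.10; interest $67.01 → $2,460.11; payment $701.82; balance $1,758.29
Installment 5: opening $1,758.29; interest $49.23 → $1,807.52; payment $862.60; balance $944.92
Installment 6: opening $944.92; interest $26.46 → $971.38; payment $971.38; balance $0.00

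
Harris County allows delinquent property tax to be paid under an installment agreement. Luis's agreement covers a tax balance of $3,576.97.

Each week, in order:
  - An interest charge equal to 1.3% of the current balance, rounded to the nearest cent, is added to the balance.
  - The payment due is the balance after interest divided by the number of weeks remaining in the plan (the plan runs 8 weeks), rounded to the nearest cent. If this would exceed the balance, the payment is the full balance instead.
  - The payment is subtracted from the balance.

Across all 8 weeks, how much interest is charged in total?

$215.72

Week 1: $3,576.97 +$46.50 interest = $3,623.47; pay $452.93 → $3,170.54
Week 2: $3,170.54 +$41.22 interest = $3,211.76; pay $458.82 → $2,752.94
Week 3: $2,752.94 +$35.79 interest = $2,788.73; pay $464.79 → $2,323.94
Week 4: $2,323.94 +$30.21 interest = $2,354.15; pay $470.83 → $1,883.32
Week 5: $1,883.32 +$24.48 interest = $1,907.80; pay $476.95 → $1,430.85
Week 6: $1,430.85 +$18.60 interest = $1,449.45; pay $483.15 → $966.30
Week 7: $966.30 +$12.56 interest = $978.86; pay $489.43 → $489.43
Week 8: $489.43 +$6.36 interest = $495.79; pay $495.79 → $0.00
Total interest: $46.50 + $41.22 + $35.79 + $30.21 + $24.48 + $18.60 + $12.56 + $6.36 = $215.72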